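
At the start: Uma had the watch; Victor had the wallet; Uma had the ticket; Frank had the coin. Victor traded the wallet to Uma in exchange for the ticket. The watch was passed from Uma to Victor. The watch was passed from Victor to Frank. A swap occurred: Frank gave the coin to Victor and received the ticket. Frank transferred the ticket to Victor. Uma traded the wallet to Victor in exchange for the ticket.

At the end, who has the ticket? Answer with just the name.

Answer: Uma

Derivation:
Tracking all object holders:
Start: watch:Uma, wallet:Victor, ticket:Uma, coin:Frank
Event 1 (swap wallet<->ticket: now wallet:Uma, ticket:Victor). State: watch:Uma, wallet:Uma, ticket:Victor, coin:Frank
Event 2 (give watch: Uma -> Victor). State: watch:Victor, wallet:Uma, ticket:Victor, coin:Frank
Event 3 (give watch: Victor -> Frank). State: watch:Frank, wallet:Uma, ticket:Victor, coin:Frank
Event 4 (swap coin<->ticket: now coin:Victor, ticket:Frank). State: watch:Frank, wallet:Uma, ticket:Frank, coin:Victor
Event 5 (give ticket: Frank -> Victor). State: watch:Frank, wallet:Uma, ticket:Victor, coin:Victor
Event 6 (swap wallet<->ticket: now wallet:Victor, ticket:Uma). State: watch:Frank, wallet:Victor, ticket:Uma, coin:Victor

Final state: watch:Frank, wallet:Victor, ticket:Uma, coin:Victor
The ticket is held by Uma.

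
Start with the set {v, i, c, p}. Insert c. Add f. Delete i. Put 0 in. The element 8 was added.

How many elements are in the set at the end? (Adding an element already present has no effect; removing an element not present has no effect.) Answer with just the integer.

Answer: 6

Derivation:
Tracking the set through each operation:
Start: {c, i, p, v}
Event 1 (add c): already present, no change. Set: {c, i, p, v}
Event 2 (add f): added. Set: {c, f, i, p, v}
Event 3 (remove i): removed. Set: {c, f, p, v}
Event 4 (add 0): added. Set: {0, c, f, p, v}
Event 5 (add 8): added. Set: {0, 8, c, f, p, v}

Final set: {0, 8, c, f, p, v} (size 6)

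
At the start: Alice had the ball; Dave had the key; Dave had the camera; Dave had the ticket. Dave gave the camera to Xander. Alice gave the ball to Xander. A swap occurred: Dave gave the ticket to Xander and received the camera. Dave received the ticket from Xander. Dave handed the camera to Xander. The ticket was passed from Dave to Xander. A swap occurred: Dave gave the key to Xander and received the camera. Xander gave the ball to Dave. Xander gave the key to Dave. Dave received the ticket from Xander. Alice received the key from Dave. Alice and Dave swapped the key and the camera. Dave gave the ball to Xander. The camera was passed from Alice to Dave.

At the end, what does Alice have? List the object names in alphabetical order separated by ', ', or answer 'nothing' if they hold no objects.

Tracking all object holders:
Start: ball:Alice, key:Dave, camera:Dave, ticket:Dave
Event 1 (give camera: Dave -> Xander). State: ball:Alice, key:Dave, camera:Xander, ticket:Dave
Event 2 (give ball: Alice -> Xander). State: ball:Xander, key:Dave, camera:Xander, ticket:Dave
Event 3 (swap ticket<->camera: now ticket:Xander, camera:Dave). State: ball:Xander, key:Dave, camera:Dave, ticket:Xander
Event 4 (give ticket: Xander -> Dave). State: ball:Xander, key:Dave, camera:Dave, ticket:Dave
Event 5 (give camera: Dave -> Xander). State: ball:Xander, key:Dave, camera:Xander, ticket:Dave
Event 6 (give ticket: Dave -> Xander). State: ball:Xander, key:Dave, camera:Xander, ticket:Xander
Event 7 (swap key<->camera: now key:Xander, camera:Dave). State: ball:Xander, key:Xander, camera:Dave, ticket:Xander
Event 8 (give ball: Xander -> Dave). State: ball:Dave, key:Xander, camera:Dave, ticket:Xander
Event 9 (give key: Xander -> Dave). State: ball:Dave, key:Dave, camera:Dave, ticket:Xander
Event 10 (give ticket: Xander -> Dave). State: ball:Dave, key:Dave, camera:Dave, ticket:Dave
Event 11 (give key: Dave -> Alice). State: ball:Dave, key:Alice, camera:Dave, ticket:Dave
Event 12 (swap key<->camera: now key:Dave, camera:Alice). State: ball:Dave, key:Dave, camera:Alice, ticket:Dave
Event 13 (give ball: Dave -> Xander). State: ball:Xander, key:Dave, camera:Alice, ticket:Dave
Event 14 (give camera: Alice -> Dave). State: ball:Xander, key:Dave, camera:Dave, ticket:Dave

Final state: ball:Xander, key:Dave, camera:Dave, ticket:Dave
Alice holds: (nothing).

Answer: nothing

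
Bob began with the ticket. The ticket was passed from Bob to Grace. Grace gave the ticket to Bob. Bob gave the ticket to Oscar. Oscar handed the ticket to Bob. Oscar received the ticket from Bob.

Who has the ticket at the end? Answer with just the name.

Answer: Oscar

Derivation:
Tracking the ticket through each event:
Start: Bob has the ticket.
After event 1: Grace has the ticket.
After event 2: Bob has the ticket.
After event 3: Oscar has the ticket.
After event 4: Bob has the ticket.
After event 5: Oscar has the ticket.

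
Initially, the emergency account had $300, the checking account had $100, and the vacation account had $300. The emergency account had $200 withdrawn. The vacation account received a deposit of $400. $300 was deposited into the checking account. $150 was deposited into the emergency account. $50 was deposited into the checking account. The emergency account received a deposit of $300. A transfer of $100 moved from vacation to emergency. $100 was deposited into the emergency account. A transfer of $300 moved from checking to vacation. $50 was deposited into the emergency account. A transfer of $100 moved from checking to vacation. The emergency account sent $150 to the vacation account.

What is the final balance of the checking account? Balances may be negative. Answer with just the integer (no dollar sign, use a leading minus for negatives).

Answer: 50

Derivation:
Tracking account balances step by step:
Start: emergency=300, checking=100, vacation=300
Event 1 (withdraw 200 from emergency): emergency: 300 - 200 = 100. Balances: emergency=100, checking=100, vacation=300
Event 2 (deposit 400 to vacation): vacation: 300 + 400 = 700. Balances: emergency=100, checking=100, vacation=700
Event 3 (deposit 300 to checking): checking: 100 + 300 = 400. Balances: emergency=100, checking=400, vacation=700
Event 4 (deposit 150 to emergency): emergency: 100 + 150 = 250. Balances: emergency=250, checking=400, vacation=700
Event 5 (deposit 50 to checking): checking: 400 + 50 = 450. Balances: emergency=250, checking=450, vacation=700
Event 6 (deposit 300 to emergency): emergency: 250 + 300 = 550. Balances: emergency=550, checking=450, vacation=700
Event 7 (transfer 100 vacation -> emergency): vacation: 700 - 100 = 600, emergency: 550 + 100 = 650. Balances: emergency=650, checking=450, vacation=600
Event 8 (deposit 100 to emergency): emergency: 650 + 100 = 750. Balances: emergency=750, checking=450, vacation=600
Event 9 (transfer 300 checking -> vacation): checking: 450 - 300 = 150, vacation: 600 + 300 = 900. Balances: emergency=750, checking=150, vacation=900
Event 10 (deposit 50 to emergency): emergency: 750 + 50 = 800. Balances: emergency=800, checking=150, vacation=900
Event 11 (transfer 100 checking -> vacation): checking: 150 - 100 = 50, vacation: 900 + 100 = 1000. Balances: emergency=800, checking=50, vacation=1000
Event 12 (transfer 150 emergency -> vacation): emergency: 800 - 150 = 650, vacation: 1000 + 150 = 1150. Balances: emergency=650, checking=50, vacation=1150

Final balance of checking: 50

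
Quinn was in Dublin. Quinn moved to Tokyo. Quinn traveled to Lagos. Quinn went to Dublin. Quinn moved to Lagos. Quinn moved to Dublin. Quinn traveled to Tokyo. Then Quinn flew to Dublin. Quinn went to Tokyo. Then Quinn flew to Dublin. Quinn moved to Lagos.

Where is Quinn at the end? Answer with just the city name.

Tracking Quinn's location:
Start: Quinn is in Dublin.
After move 1: Dublin -> Tokyo. Quinn is in Tokyo.
After move 2: Tokyo -> Lagos. Quinn is in Lagos.
After move 3: Lagos -> Dublin. Quinn is in Dublin.
After move 4: Dublin -> Lagos. Quinn is in Lagos.
After move 5: Lagos -> Dublin. Quinn is in Dublin.
After move 6: Dublin -> Tokyo. Quinn is in Tokyo.
After move 7: Tokyo -> Dublin. Quinn is in Dublin.
After move 8: Dublin -> Tokyo. Quinn is in Tokyo.
After move 9: Tokyo -> Dublin. Quinn is in Dublin.
After move 10: Dublin -> Lagos. Quinn is in Lagos.

Answer: Lagos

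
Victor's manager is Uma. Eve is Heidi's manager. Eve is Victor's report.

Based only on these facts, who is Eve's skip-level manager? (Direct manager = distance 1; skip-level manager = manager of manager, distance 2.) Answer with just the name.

Answer: Uma

Derivation:
Reconstructing the manager chain from the given facts:
  Uma -> Victor -> Eve -> Heidi
(each arrow means 'manager of the next')
Positions in the chain (0 = top):
  position of Uma: 0
  position of Victor: 1
  position of Eve: 2
  position of Heidi: 3

Eve is at position 2; the skip-level manager is 2 steps up the chain, i.e. position 0: Uma.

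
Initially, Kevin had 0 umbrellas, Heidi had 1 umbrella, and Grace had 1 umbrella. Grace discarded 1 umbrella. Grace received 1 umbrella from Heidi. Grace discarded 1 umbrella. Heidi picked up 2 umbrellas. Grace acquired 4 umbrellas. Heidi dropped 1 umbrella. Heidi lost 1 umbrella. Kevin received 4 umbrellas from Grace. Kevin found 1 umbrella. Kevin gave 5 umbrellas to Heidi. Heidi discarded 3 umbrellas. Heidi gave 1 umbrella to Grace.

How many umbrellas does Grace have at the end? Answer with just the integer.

Answer: 1

Derivation:
Tracking counts step by step:
Start: Kevin=0, Heidi=1, Grace=1
Event 1 (Grace -1): Grace: 1 -> 0. State: Kevin=0, Heidi=1, Grace=0
Event 2 (Heidi -> Grace, 1): Heidi: 1 -> 0, Grace: 0 -> 1. State: Kevin=0, Heidi=0, Grace=1
Event 3 (Grace -1): Grace: 1 -> 0. State: Kevin=0, Heidi=0, Grace=0
Event 4 (Heidi +2): Heidi: 0 -> 2. State: Kevin=0, Heidi=2, Grace=0
Event 5 (Grace +4): Grace: 0 -> 4. State: Kevin=0, Heidi=2, Grace=4
Event 6 (Heidi -1): Heidi: 2 -> 1. State: Kevin=0, Heidi=1, Grace=4
Event 7 (Heidi -1): Heidi: 1 -> 0. State: Kevin=0, Heidi=0, Grace=4
Event 8 (Grace -> Kevin, 4): Grace: 4 -> 0, Kevin: 0 -> 4. State: Kevin=4, Heidi=0, Grace=0
Event 9 (Kevin +1): Kevin: 4 -> 5. State: Kevin=5, Heidi=0, Grace=0
Event 10 (Kevin -> Heidi, 5): Kevin: 5 -> 0, Heidi: 0 -> 5. State: Kevin=0, Heidi=5, Grace=0
Event 11 (Heidi -3): Heidi: 5 -> 2. State: Kevin=0, Heidi=2, Grace=0
Event 12 (Heidi -> Grace, 1): Heidi: 2 -> 1, Grace: 0 -> 1. State: Kevin=0, Heidi=1, Grace=1

Grace's final count: 1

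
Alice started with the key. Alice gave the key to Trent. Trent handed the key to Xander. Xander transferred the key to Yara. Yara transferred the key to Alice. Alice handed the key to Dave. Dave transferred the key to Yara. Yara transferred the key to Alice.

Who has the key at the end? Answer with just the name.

Answer: Alice

Derivation:
Tracking the key through each event:
Start: Alice has the key.
After event 1: Trent has the key.
After event 2: Xander has the key.
After event 3: Yara has the key.
After event 4: Alice has the key.
After event 5: Dave has the key.
After event 6: Yara has the key.
After event 7: Alice has the key.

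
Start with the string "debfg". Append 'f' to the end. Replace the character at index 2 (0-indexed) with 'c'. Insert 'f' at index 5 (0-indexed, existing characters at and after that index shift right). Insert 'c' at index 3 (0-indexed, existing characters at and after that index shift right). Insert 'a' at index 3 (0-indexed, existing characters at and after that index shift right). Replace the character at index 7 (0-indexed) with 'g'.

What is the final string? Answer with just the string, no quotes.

Answer: decacfggf

Derivation:
Applying each edit step by step:
Start: "debfg"
Op 1 (append 'f'): "debfg" -> "debfgf"
Op 2 (replace idx 2: 'b' -> 'c'): "debfgf" -> "decfgf"
Op 3 (insert 'f' at idx 5): "decfgf" -> "decfgff"
Op 4 (insert 'c' at idx 3): "decfgff" -> "deccfgff"
Op 5 (insert 'a' at idx 3): "deccfgff" -> "decacfgff"
Op 6 (replace idx 7: 'f' -> 'g'): "decacfgff" -> "decacfggf"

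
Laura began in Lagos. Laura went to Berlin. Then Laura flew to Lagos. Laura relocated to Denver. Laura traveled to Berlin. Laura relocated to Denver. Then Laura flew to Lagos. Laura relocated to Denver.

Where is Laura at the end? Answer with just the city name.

Tracking Laura's location:
Start: Laura is in Lagos.
After move 1: Lagos -> Berlin. Laura is in Berlin.
After move 2: Berlin -> Lagos. Laura is in Lagos.
After move 3: Lagos -> Denver. Laura is in Denver.
After move 4: Denver -> Berlin. Laura is in Berlin.
After move 5: Berlin -> Denver. Laura is in Denver.
After move 6: Denver -> Lagos. Laura is in Lagos.
After move 7: Lagos -> Denver. Laura is in Denver.

Answer: Denver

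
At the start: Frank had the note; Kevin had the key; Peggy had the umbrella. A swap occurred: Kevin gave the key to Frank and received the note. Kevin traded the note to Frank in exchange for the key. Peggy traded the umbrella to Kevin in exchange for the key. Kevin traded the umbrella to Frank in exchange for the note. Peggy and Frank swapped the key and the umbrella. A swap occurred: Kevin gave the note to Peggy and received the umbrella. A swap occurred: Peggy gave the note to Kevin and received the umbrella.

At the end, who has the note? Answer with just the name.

Tracking all object holders:
Start: note:Frank, key:Kevin, umbrella:Peggy
Event 1 (swap key<->note: now key:Frank, note:Kevin). State: note:Kevin, key:Frank, umbrella:Peggy
Event 2 (swap note<->key: now note:Frank, key:Kevin). State: note:Frank, key:Kevin, umbrella:Peggy
Event 3 (swap umbrella<->key: now umbrella:Kevin, key:Peggy). State: note:Frank, key:Peggy, umbrella:Kevin
Event 4 (swap umbrella<->note: now umbrella:Frank, note:Kevin). State: note:Kevin, key:Peggy, umbrella:Frank
Event 5 (swap key<->umbrella: now key:Frank, umbrella:Peggy). State: note:Kevin, key:Frank, umbrella:Peggy
Event 6 (swap note<->umbrella: now note:Peggy, umbrella:Kevin). State: note:Peggy, key:Frank, umbrella:Kevin
Event 7 (swap note<->umbrella: now note:Kevin, umbrella:Peggy). State: note:Kevin, key:Frank, umbrella:Peggy

Final state: note:Kevin, key:Frank, umbrella:Peggy
The note is held by Kevin.

Answer: Kevin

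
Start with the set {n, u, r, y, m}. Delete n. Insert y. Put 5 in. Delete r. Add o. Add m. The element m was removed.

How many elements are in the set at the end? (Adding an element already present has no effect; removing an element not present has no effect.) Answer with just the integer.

Answer: 4

Derivation:
Tracking the set through each operation:
Start: {m, n, r, u, y}
Event 1 (remove n): removed. Set: {m, r, u, y}
Event 2 (add y): already present, no change. Set: {m, r, u, y}
Event 3 (add 5): added. Set: {5, m, r, u, y}
Event 4 (remove r): removed. Set: {5, m, u, y}
Event 5 (add o): added. Set: {5, m, o, u, y}
Event 6 (add m): already present, no change. Set: {5, m, o, u, y}
Event 7 (remove m): removed. Set: {5, o, u, y}

Final set: {5, o, u, y} (size 4)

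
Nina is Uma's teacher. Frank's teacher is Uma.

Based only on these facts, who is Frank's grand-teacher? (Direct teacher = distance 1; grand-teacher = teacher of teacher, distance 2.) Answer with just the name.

Reconstructing the teacher chain from the given facts:
  Nina -> Uma -> Frank
(each arrow means 'teacher of the next')
Positions in the chain (0 = top):
  position of Nina: 0
  position of Uma: 1
  position of Frank: 2

Frank is at position 2; the grand-teacher is 2 steps up the chain, i.e. position 0: Nina.

Answer: Nina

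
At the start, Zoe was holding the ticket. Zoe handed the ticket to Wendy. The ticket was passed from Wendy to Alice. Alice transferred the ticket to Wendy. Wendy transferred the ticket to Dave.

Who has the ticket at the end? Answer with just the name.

Answer: Dave

Derivation:
Tracking the ticket through each event:
Start: Zoe has the ticket.
After event 1: Wendy has the ticket.
After event 2: Alice has the ticket.
After event 3: Wendy has the ticket.
After event 4: Dave has the ticket.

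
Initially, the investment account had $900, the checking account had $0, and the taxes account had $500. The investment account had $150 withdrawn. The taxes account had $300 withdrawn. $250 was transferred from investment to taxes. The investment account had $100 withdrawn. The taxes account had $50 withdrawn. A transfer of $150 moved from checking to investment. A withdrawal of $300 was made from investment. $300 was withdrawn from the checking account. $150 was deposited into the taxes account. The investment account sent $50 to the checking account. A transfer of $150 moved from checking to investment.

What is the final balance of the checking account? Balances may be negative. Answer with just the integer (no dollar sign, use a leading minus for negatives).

Tracking account balances step by step:
Start: investment=900, checking=0, taxes=500
Event 1 (withdraw 150 from investment): investment: 900 - 150 = 750. Balances: investment=750, checking=0, taxes=500
Event 2 (withdraw 300 from taxes): taxes: 500 - 300 = 200. Balances: investment=750, checking=0, taxes=200
Event 3 (transfer 250 investment -> taxes): investment: 750 - 250 = 500, taxes: 200 + 250 = 450. Balances: investment=500, checking=0, taxes=450
Event 4 (withdraw 100 from investment): investment: 500 - 100 = 400. Balances: investment=400, checking=0, taxes=450
Event 5 (withdraw 50 from taxes): taxes: 450 - 50 = 400. Balances: investment=400, checking=0, taxes=400
Event 6 (transfer 150 checking -> investment): checking: 0 - 150 = -150, investment: 400 + 150 = 550. Balances: investment=550, checking=-150, taxes=400
Event 7 (withdraw 300 from investment): investment: 550 - 300 = 250. Balances: investment=250, checking=-150, taxes=400
Event 8 (withdraw 300 from checking): checking: -150 - 300 = -450. Balances: investment=250, checking=-450, taxes=400
Event 9 (deposit 150 to taxes): taxes: 400 + 150 = 550. Balances: investment=250, checking=-450, taxes=550
Event 10 (transfer 50 investment -> checking): investment: 250 - 50 = 200, checking: -450 + 50 = -400. Balances: investment=200, checking=-400, taxes=550
Event 11 (transfer 150 checking -> investment): checking: -400 - 150 = -550, investment: 200 + 150 = 350. Balances: investment=350, checking=-550, taxes=550

Final balance of checking: -550

Answer: -550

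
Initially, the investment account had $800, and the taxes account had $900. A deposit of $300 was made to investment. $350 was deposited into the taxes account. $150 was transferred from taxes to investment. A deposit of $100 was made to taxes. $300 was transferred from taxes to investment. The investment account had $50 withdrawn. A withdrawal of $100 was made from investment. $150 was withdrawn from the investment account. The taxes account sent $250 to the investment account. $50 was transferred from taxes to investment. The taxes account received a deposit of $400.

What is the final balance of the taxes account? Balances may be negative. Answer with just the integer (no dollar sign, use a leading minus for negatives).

Tracking account balances step by step:
Start: investment=800, taxes=900
Event 1 (deposit 300 to investment): investment: 800 + 300 = 1100. Balances: investment=1100, taxes=900
Event 2 (deposit 350 to taxes): taxes: 900 + 350 = 1250. Balances: investment=1100, taxes=1250
Event 3 (transfer 150 taxes -> investment): taxes: 1250 - 150 = 1100, investment: 1100 + 150 = 1250. Balances: investment=1250, taxes=1100
Event 4 (deposit 100 to taxes): taxes: 1100 + 100 = 1200. Balances: investment=1250, taxes=1200
Event 5 (transfer 300 taxes -> investment): taxes: 1200 - 300 = 900, investment: 1250 + 300 = 1550. Balances: investment=1550, taxes=900
Event 6 (withdraw 50 from investment): investment: 1550 - 50 = 1500. Balances: investment=1500, taxes=900
Event 7 (withdraw 100 from investment): investment: 1500 - 100 = 1400. Balances: investment=1400, taxes=900
Event 8 (withdraw 150 from investment): investment: 1400 - 150 = 1250. Balances: investment=1250, taxes=900
Event 9 (transfer 250 taxes -> investment): taxes: 900 - 250 = 650, investment: 1250 + 250 = 1500. Balances: investment=1500, taxes=650
Event 10 (transfer 50 taxes -> investment): taxes: 650 - 50 = 600, investment: 1500 + 50 = 1550. Balances: investment=1550, taxes=600
Event 11 (deposit 400 to taxes): taxes: 600 + 400 = 1000. Balances: investment=1550, taxes=1000

Final balance of taxes: 1000

Answer: 1000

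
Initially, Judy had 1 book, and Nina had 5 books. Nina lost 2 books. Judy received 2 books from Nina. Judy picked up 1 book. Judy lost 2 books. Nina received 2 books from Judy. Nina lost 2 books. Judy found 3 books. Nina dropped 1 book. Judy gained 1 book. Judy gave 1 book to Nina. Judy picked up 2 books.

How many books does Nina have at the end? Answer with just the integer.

Answer: 1

Derivation:
Tracking counts step by step:
Start: Judy=1, Nina=5
Event 1 (Nina -2): Nina: 5 -> 3. State: Judy=1, Nina=3
Event 2 (Nina -> Judy, 2): Nina: 3 -> 1, Judy: 1 -> 3. State: Judy=3, Nina=1
Event 3 (Judy +1): Judy: 3 -> 4. State: Judy=4, Nina=1
Event 4 (Judy -2): Judy: 4 -> 2. State: Judy=2, Nina=1
Event 5 (Judy -> Nina, 2): Judy: 2 -> 0, Nina: 1 -> 3. State: Judy=0, Nina=3
Event 6 (Nina -2): Nina: 3 -> 1. State: Judy=0, Nina=1
Event 7 (Judy +3): Judy: 0 -> 3. State: Judy=3, Nina=1
Event 8 (Nina -1): Nina: 1 -> 0. State: Judy=3, Nina=0
Event 9 (Judy +1): Judy: 3 -> 4. State: Judy=4, Nina=0
Event 10 (Judy -> Nina, 1): Judy: 4 -> 3, Nina: 0 -> 1. State: Judy=3, Nina=1
Event 11 (Judy +2): Judy: 3 -> 5. State: Judy=5, Nina=1

Nina's final count: 1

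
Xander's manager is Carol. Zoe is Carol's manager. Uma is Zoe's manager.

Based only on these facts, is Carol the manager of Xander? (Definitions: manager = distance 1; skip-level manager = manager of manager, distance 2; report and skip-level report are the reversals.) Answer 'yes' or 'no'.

Answer: yes

Derivation:
Reconstructing the manager chain from the given facts:
  Uma -> Zoe -> Carol -> Xander
(each arrow means 'manager of the next')
Positions in the chain (0 = top):
  position of Uma: 0
  position of Zoe: 1
  position of Carol: 2
  position of Xander: 3

Carol is at position 2, Xander is at position 3; signed distance (j - i) = 1.
'manager' requires j - i = 1. Actual distance is 1, so the relation HOLDS.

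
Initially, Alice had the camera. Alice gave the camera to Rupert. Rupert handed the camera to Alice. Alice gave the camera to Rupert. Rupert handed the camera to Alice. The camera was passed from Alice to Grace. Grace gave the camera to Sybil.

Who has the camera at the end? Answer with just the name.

Answer: Sybil

Derivation:
Tracking the camera through each event:
Start: Alice has the camera.
After event 1: Rupert has the camera.
After event 2: Alice has the camera.
After event 3: Rupert has the camera.
After event 4: Alice has the camera.
After event 5: Grace has the camera.
After event 6: Sybil has the camera.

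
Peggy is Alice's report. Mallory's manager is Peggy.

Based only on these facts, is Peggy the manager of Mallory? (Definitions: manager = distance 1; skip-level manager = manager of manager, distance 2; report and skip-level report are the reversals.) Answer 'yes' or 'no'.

Reconstructing the manager chain from the given facts:
  Alice -> Peggy -> Mallory
(each arrow means 'manager of the next')
Positions in the chain (0 = top):
  position of Alice: 0
  position of Peggy: 1
  position of Mallory: 2

Peggy is at position 1, Mallory is at position 2; signed distance (j - i) = 1.
'manager' requires j - i = 1. Actual distance is 1, so the relation HOLDS.

Answer: yes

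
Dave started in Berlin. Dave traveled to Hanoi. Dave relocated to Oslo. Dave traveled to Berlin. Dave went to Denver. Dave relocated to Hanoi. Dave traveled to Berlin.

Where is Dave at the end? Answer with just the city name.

Tracking Dave's location:
Start: Dave is in Berlin.
After move 1: Berlin -> Hanoi. Dave is in Hanoi.
After move 2: Hanoi -> Oslo. Dave is in Oslo.
After move 3: Oslo -> Berlin. Dave is in Berlin.
After move 4: Berlin -> Denver. Dave is in Denver.
After move 5: Denver -> Hanoi. Dave is in Hanoi.
After move 6: Hanoi -> Berlin. Dave is in Berlin.

Answer: Berlin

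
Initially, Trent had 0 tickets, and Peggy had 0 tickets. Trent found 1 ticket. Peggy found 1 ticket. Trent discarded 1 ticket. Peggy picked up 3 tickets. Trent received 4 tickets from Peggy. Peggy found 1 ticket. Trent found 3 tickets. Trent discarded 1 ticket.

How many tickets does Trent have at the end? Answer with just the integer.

Answer: 6

Derivation:
Tracking counts step by step:
Start: Trent=0, Peggy=0
Event 1 (Trent +1): Trent: 0 -> 1. State: Trent=1, Peggy=0
Event 2 (Peggy +1): Peggy: 0 -> 1. State: Trent=1, Peggy=1
Event 3 (Trent -1): Trent: 1 -> 0. State: Trent=0, Peggy=1
Event 4 (Peggy +3): Peggy: 1 -> 4. State: Trent=0, Peggy=4
Event 5 (Peggy -> Trent, 4): Peggy: 4 -> 0, Trent: 0 -> 4. State: Trent=4, Peggy=0
Event 6 (Peggy +1): Peggy: 0 -> 1. State: Trent=4, Peggy=1
Event 7 (Trent +3): Trent: 4 -> 7. State: Trent=7, Peggy=1
Event 8 (Trent -1): Trent: 7 -> 6. State: Trent=6, Peggy=1

Trent's final count: 6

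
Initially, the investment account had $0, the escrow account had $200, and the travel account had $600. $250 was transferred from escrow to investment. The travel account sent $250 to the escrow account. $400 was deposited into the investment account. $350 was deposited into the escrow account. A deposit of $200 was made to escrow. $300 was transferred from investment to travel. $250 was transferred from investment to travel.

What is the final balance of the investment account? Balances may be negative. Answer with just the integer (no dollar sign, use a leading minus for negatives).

Tracking account balances step by step:
Start: investment=0, escrow=200, travel=600
Event 1 (transfer 250 escrow -> investment): escrow: 200 - 250 = -50, investment: 0 + 250 = 250. Balances: investment=250, escrow=-50, travel=600
Event 2 (transfer 250 travel -> escrow): travel: 600 - 250 = 350, escrow: -50 + 250 = 200. Balances: investment=250, escrow=200, travel=350
Event 3 (deposit 400 to investment): investment: 250 + 400 = 650. Balances: investment=650, escrow=200, travel=350
Event 4 (deposit 350 to escrow): escrow: 200 + 350 = 550. Balances: investment=650, escrow=550, travel=350
Event 5 (deposit 200 to escrow): escrow: 550 + 200 = 750. Balances: investment=650, escrow=750, travel=350
Event 6 (transfer 300 investment -> travel): investment: 650 - 300 = 350, travel: 350 + 300 = 650. Balances: investment=350, escrow=750, travel=650
Event 7 (transfer 250 investment -> travel): investment: 350 - 250 = 100, travel: 650 + 250 = 900. Balances: investment=100, escrow=750, travel=900

Final balance of investment: 100

Answer: 100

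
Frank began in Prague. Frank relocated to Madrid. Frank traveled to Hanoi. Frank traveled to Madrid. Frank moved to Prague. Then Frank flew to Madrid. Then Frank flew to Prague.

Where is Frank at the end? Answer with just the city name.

Answer: Prague

Derivation:
Tracking Frank's location:
Start: Frank is in Prague.
After move 1: Prague -> Madrid. Frank is in Madrid.
After move 2: Madrid -> Hanoi. Frank is in Hanoi.
After move 3: Hanoi -> Madrid. Frank is in Madrid.
After move 4: Madrid -> Prague. Frank is in Prague.
After move 5: Prague -> Madrid. Frank is in Madrid.
After move 6: Madrid -> Prague. Frank is in Prague.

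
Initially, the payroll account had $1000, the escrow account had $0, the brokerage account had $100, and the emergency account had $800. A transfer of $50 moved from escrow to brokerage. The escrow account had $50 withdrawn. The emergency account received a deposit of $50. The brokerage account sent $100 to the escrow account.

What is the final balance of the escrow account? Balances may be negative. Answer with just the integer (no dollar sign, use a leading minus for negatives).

Tracking account balances step by step:
Start: payroll=1000, escrow=0, brokerage=100, emergency=800
Event 1 (transfer 50 escrow -> brokerage): escrow: 0 - 50 = -50, brokerage: 100 + 50 = 150. Balances: payroll=1000, escrow=-50, brokerage=150, emergency=800
Event 2 (withdraw 50 from escrow): escrow: -50 - 50 = -100. Balances: payroll=1000, escrow=-100, brokerage=150, emergency=800
Event 3 (deposit 50 to emergency): emergency: 800 + 50 = 850. Balances: payroll=1000, escrow=-100, brokerage=150, emergency=850
Event 4 (transfer 100 brokerage -> escrow): brokerage: 150 - 100 = 50, escrow: -100 + 100 = 0. Balances: payroll=1000, escrow=0, brokerage=50, emergency=850

Final balance of escrow: 0

Answer: 0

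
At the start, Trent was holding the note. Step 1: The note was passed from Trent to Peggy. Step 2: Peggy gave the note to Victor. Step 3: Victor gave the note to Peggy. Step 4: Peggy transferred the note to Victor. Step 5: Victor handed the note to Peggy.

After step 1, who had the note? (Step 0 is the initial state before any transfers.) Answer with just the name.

Tracking the note holder through step 1:
After step 0 (start): Trent
After step 1: Peggy

At step 1, the holder is Peggy.

Answer: Peggy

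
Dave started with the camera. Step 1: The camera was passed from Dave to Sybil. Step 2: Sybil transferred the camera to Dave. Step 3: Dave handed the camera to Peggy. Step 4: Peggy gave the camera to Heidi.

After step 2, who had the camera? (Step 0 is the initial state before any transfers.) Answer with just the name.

Answer: Dave

Derivation:
Tracking the camera holder through step 2:
After step 0 (start): Dave
After step 1: Sybil
After step 2: Dave

At step 2, the holder is Dave.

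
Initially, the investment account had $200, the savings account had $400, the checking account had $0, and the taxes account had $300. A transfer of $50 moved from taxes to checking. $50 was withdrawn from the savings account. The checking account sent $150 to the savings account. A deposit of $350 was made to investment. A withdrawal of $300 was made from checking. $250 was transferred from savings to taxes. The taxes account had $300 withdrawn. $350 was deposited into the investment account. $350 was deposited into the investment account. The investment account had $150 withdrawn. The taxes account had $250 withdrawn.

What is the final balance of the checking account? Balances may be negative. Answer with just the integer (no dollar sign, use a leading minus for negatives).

Answer: -400

Derivation:
Tracking account balances step by step:
Start: investment=200, savings=400, checking=0, taxes=300
Event 1 (transfer 50 taxes -> checking): taxes: 300 - 50 = 250, checking: 0 + 50 = 50. Balances: investment=200, savings=400, checking=50, taxes=250
Event 2 (withdraw 50 from savings): savings: 400 - 50 = 350. Balances: investment=200, savings=350, checking=50, taxes=250
Event 3 (transfer 150 checking -> savings): checking: 50 - 150 = -100, savings: 350 + 150 = 500. Balances: investment=200, savings=500, checking=-100, taxes=250
Event 4 (deposit 350 to investment): investment: 200 + 350 = 550. Balances: investment=550, savings=500, checking=-100, taxes=250
Event 5 (withdraw 300 from checking): checking: -100 - 300 = -400. Balances: investment=550, savings=500, checking=-400, taxes=250
Event 6 (transfer 250 savings -> taxes): savings: 500 - 250 = 250, taxes: 250 + 250 = 500. Balances: investment=550, savings=250, checking=-400, taxes=500
Event 7 (withdraw 300 from taxes): taxes: 500 - 300 = 200. Balances: investment=550, savings=250, checking=-400, taxes=200
Event 8 (deposit 350 to investment): investment: 550 + 350 = 900. Balances: investment=900, savings=250, checking=-400, taxes=200
Event 9 (deposit 350 to investment): investment: 900 + 350 = 1250. Balances: investment=1250, savings=250, checking=-400, taxes=200
Event 10 (withdraw 150 from investment): investment: 1250 - 150 = 1100. Balances: investment=1100, savings=250, checking=-400, taxes=200
Event 11 (withdraw 250 from taxes): taxes: 200 - 250 = -50. Balances: investment=1100, savings=250, checking=-400, taxes=-50

Final balance of checking: -400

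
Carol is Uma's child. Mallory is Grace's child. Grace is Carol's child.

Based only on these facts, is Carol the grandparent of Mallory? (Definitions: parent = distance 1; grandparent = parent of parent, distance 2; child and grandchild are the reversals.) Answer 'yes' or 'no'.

Answer: yes

Derivation:
Reconstructing the parent chain from the given facts:
  Uma -> Carol -> Grace -> Mallory
(each arrow means 'parent of the next')
Positions in the chain (0 = top):
  position of Uma: 0
  position of Carol: 1
  position of Grace: 2
  position of Mallory: 3

Carol is at position 1, Mallory is at position 3; signed distance (j - i) = 2.
'grandparent' requires j - i = 2. Actual distance is 2, so the relation HOLDS.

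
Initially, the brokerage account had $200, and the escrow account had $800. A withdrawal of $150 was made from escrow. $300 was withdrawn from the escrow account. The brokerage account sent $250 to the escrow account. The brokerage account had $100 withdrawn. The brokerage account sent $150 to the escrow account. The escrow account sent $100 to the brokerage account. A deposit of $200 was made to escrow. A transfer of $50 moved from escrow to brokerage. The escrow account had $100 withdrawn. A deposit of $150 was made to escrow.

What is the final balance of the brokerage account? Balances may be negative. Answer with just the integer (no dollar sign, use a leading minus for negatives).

Answer: -150

Derivation:
Tracking account balances step by step:
Start: brokerage=200, escrow=800
Event 1 (withdraw 150 from escrow): escrow: 800 - 150 = 650. Balances: brokerage=200, escrow=650
Event 2 (withdraw 300 from escrow): escrow: 650 - 300 = 350. Balances: brokerage=200, escrow=350
Event 3 (transfer 250 brokerage -> escrow): brokerage: 200 - 250 = -50, escrow: 350 + 250 = 600. Balances: brokerage=-50, escrow=600
Event 4 (withdraw 100 from brokerage): brokerage: -50 - 100 = -150. Balances: brokerage=-150, escrow=600
Event 5 (transfer 150 brokerage -> escrow): brokerage: -150 - 150 = -300, escrow: 600 + 150 = 750. Balances: brokerage=-300, escrow=750
Event 6 (transfer 100 escrow -> brokerage): escrow: 750 - 100 = 650, brokerage: -300 + 100 = -200. Balances: brokerage=-200, escrow=650
Event 7 (deposit 200 to escrow): escrow: 650 + 200 = 850. Balances: brokerage=-200, escrow=850
Event 8 (transfer 50 escrow -> brokerage): escrow: 850 - 50 = 800, brokerage: -200 + 50 = -150. Balances: brokerage=-150, escrow=800
Event 9 (withdraw 100 from escrow): escrow: 800 - 100 = 700. Balances: brokerage=-150, escrow=700
Event 10 (deposit 150 to escrow): escrow: 700 + 150 = 850. Balances: brokerage=-150, escrow=850

Final balance of brokerage: -150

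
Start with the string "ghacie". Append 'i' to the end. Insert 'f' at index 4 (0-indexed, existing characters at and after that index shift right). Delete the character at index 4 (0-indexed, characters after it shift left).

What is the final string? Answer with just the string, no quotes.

Applying each edit step by step:
Start: "ghacie"
Op 1 (append 'i'): "ghacie" -> "ghaciei"
Op 2 (insert 'f' at idx 4): "ghaciei" -> "ghacfiei"
Op 3 (delete idx 4 = 'f'): "ghacfiei" -> "ghaciei"

Answer: ghaciei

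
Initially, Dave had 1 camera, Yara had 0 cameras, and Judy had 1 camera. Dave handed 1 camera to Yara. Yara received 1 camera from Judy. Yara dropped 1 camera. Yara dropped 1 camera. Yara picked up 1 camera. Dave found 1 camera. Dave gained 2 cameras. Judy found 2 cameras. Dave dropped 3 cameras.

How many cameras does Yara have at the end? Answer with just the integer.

Tracking counts step by step:
Start: Dave=1, Yara=0, Judy=1
Event 1 (Dave -> Yara, 1): Dave: 1 -> 0, Yara: 0 -> 1. State: Dave=0, Yara=1, Judy=1
Event 2 (Judy -> Yara, 1): Judy: 1 -> 0, Yara: 1 -> 2. State: Dave=0, Yara=2, Judy=0
Event 3 (Yara -1): Yara: 2 -> 1. State: Dave=0, Yara=1, Judy=0
Event 4 (Yara -1): Yara: 1 -> 0. State: Dave=0, Yara=0, Judy=0
Event 5 (Yara +1): Yara: 0 -> 1. State: Dave=0, Yara=1, Judy=0
Event 6 (Dave +1): Dave: 0 -> 1. State: Dave=1, Yara=1, Judy=0
Event 7 (Dave +2): Dave: 1 -> 3. State: Dave=3, Yara=1, Judy=0
Event 8 (Judy +2): Judy: 0 -> 2. State: Dave=3, Yara=1, Judy=2
Event 9 (Dave -3): Dave: 3 -> 0. State: Dave=0, Yara=1, Judy=2

Yara's final count: 1

Answer: 1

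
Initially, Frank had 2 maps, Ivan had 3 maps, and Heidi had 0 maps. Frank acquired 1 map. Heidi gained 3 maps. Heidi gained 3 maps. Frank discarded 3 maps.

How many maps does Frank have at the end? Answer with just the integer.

Tracking counts step by step:
Start: Frank=2, Ivan=3, Heidi=0
Event 1 (Frank +1): Frank: 2 -> 3. State: Frank=3, Ivan=3, Heidi=0
Event 2 (Heidi +3): Heidi: 0 -> 3. State: Frank=3, Ivan=3, Heidi=3
Event 3 (Heidi +3): Heidi: 3 -> 6. State: Frank=3, Ivan=3, Heidi=6
Event 4 (Frank -3): Frank: 3 -> 0. State: Frank=0, Ivan=3, Heidi=6

Frank's final count: 0

Answer: 0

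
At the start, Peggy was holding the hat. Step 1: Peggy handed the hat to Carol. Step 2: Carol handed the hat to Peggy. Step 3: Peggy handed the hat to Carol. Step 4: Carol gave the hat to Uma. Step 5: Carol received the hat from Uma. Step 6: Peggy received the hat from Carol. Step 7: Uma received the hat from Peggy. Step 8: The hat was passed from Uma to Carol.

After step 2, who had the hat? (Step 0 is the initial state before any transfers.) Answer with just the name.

Tracking the hat holder through step 2:
After step 0 (start): Peggy
After step 1: Carol
After step 2: Peggy

At step 2, the holder is Peggy.

Answer: Peggy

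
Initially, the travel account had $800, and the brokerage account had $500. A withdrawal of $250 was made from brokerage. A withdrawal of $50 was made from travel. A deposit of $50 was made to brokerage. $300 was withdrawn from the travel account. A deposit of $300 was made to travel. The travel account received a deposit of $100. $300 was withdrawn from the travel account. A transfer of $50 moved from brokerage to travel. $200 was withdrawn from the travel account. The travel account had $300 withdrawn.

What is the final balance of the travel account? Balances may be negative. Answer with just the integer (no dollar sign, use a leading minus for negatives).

Tracking account balances step by step:
Start: travel=800, brokerage=500
Event 1 (withdraw 250 from brokerage): brokerage: 500 - 250 = 250. Balances: travel=800, brokerage=250
Event 2 (withdraw 50 from travel): travel: 800 - 50 = 750. Balances: travel=750, brokerage=250
Event 3 (deposit 50 to brokerage): brokerage: 250 + 50 = 300. Balances: travel=750, brokerage=300
Event 4 (withdraw 300 from travel): travel: 750 - 300 = 450. Balances: travel=450, brokerage=300
Event 5 (deposit 300 to travel): travel: 450 + 300 = 750. Balances: travel=750, brokerage=300
Event 6 (deposit 100 to travel): travel: 750 + 100 = 850. Balances: travel=850, brokerage=300
Event 7 (withdraw 300 from travel): travel: 850 - 300 = 550. Balances: travel=550, brokerage=300
Event 8 (transfer 50 brokerage -> travel): brokerage: 300 - 50 = 250, travel: 550 + 50 = 600. Balances: travel=600, brokerage=250
Event 9 (withdraw 200 from travel): travel: 600 - 200 = 400. Balances: travel=400, brokerage=250
Event 10 (withdraw 300 from travel): travel: 400 - 300 = 100. Balances: travel=100, brokerage=250

Final balance of travel: 100

Answer: 100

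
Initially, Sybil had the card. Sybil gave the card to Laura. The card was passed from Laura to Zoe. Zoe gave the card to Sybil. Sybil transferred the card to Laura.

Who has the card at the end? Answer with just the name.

Tracking the card through each event:
Start: Sybil has the card.
After event 1: Laura has the card.
After event 2: Zoe has the card.
After event 3: Sybil has the card.
After event 4: Laura has the card.

Answer: Laura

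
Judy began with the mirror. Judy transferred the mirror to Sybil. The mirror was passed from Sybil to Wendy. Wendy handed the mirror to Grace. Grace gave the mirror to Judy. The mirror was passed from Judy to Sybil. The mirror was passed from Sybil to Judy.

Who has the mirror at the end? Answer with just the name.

Answer: Judy

Derivation:
Tracking the mirror through each event:
Start: Judy has the mirror.
After event 1: Sybil has the mirror.
After event 2: Wendy has the mirror.
After event 3: Grace has the mirror.
After event 4: Judy has the mirror.
After event 5: Sybil has the mirror.
After event 6: Judy has the mirror.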